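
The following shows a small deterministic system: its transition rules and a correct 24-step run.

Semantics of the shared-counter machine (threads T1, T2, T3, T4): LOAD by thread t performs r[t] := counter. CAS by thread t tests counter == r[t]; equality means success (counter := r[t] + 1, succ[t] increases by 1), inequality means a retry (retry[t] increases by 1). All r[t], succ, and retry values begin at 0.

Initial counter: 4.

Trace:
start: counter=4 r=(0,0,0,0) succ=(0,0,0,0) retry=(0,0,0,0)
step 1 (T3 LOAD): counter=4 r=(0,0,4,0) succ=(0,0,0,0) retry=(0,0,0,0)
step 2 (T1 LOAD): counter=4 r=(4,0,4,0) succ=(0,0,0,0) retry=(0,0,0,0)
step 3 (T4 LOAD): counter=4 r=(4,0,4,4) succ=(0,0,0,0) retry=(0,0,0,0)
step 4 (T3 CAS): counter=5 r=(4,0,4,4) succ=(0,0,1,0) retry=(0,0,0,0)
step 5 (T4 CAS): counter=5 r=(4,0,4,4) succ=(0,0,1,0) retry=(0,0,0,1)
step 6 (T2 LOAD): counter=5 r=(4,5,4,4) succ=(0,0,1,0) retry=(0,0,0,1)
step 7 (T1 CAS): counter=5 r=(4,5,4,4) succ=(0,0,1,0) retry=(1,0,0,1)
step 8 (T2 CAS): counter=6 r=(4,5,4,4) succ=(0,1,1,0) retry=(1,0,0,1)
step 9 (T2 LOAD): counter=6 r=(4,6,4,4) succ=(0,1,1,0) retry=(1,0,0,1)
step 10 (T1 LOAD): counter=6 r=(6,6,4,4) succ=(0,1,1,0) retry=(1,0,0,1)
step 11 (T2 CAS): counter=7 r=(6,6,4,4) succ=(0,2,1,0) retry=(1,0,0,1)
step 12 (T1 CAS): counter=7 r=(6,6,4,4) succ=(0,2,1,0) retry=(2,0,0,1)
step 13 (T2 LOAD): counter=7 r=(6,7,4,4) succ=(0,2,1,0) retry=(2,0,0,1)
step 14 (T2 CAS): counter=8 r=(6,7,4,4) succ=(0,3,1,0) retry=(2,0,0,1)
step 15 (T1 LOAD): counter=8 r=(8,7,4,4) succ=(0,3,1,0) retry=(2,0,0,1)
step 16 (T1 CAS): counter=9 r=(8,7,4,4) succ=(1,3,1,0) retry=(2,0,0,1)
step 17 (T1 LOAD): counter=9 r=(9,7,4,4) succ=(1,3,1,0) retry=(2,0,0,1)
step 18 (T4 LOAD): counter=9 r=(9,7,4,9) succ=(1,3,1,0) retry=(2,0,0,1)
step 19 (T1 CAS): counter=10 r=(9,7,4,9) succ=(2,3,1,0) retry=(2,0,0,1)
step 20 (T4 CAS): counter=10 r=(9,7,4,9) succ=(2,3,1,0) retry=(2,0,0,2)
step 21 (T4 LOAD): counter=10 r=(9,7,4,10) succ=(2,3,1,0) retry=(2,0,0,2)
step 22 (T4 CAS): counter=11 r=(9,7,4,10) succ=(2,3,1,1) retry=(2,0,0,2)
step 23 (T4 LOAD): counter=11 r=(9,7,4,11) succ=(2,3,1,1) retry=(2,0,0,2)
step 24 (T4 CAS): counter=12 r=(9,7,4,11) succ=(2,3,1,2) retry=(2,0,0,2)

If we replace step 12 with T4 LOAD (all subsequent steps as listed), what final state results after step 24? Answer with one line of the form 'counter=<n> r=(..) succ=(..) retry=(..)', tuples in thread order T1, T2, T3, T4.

(re-executing from step 12 with the substitution; state before step 12: counter=7 r=(6,6,4,4) succ=(0,2,1,0) retry=(1,0,0,1))
step 12 (T4 LOAD): counter=7 r=(6,6,4,7) succ=(0,2,1,0) retry=(1,0,0,1)
step 13 (T2 LOAD): counter=7 r=(6,7,4,7) succ=(0,2,1,0) retry=(1,0,0,1)
step 14 (T2 CAS): counter=8 r=(6,7,4,7) succ=(0,3,1,0) retry=(1,0,0,1)
step 15 (T1 LOAD): counter=8 r=(8,7,4,7) succ=(0,3,1,0) retry=(1,0,0,1)
step 16 (T1 CAS): counter=9 r=(8,7,4,7) succ=(1,3,1,0) retry=(1,0,0,1)
step 17 (T1 LOAD): counter=9 r=(9,7,4,7) succ=(1,3,1,0) retry=(1,0,0,1)
step 18 (T4 LOAD): counter=9 r=(9,7,4,9) succ=(1,3,1,0) retry=(1,0,0,1)
step 19 (T1 CAS): counter=10 r=(9,7,4,9) succ=(2,3,1,0) retry=(1,0,0,1)
step 20 (T4 CAS): counter=10 r=(9,7,4,9) succ=(2,3,1,0) retry=(1,0,0,2)
step 21 (T4 LOAD): counter=10 r=(9,7,4,10) succ=(2,3,1,0) retry=(1,0,0,2)
step 22 (T4 CAS): counter=11 r=(9,7,4,10) succ=(2,3,1,1) retry=(1,0,0,2)
step 23 (T4 LOAD): counter=11 r=(9,7,4,11) succ=(2,3,1,1) retry=(1,0,0,2)
step 24 (T4 CAS): counter=12 r=(9,7,4,11) succ=(2,3,1,2) retry=(1,0,0,2)

counter=12 r=(9,7,4,11) succ=(2,3,1,2) retry=(1,0,0,2)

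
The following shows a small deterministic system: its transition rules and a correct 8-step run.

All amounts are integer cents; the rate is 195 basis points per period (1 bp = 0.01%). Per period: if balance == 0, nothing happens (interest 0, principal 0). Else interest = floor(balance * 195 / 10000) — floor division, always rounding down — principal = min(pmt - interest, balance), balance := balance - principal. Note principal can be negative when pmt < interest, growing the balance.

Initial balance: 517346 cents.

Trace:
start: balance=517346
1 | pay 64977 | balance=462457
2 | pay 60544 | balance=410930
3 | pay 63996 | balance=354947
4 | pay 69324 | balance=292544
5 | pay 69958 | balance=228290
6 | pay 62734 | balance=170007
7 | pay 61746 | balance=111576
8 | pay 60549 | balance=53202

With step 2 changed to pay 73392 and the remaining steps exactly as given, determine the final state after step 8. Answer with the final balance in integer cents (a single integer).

(re-executing from step 2 with the substitution; state before step 2: balance=462457)
2 | pay 73392 | balance=398082
3 | pay 63996 | balance=341848
4 | pay 69324 | balance=279190
5 | pay 69958 | balance=214676
6 | pay 62734 | balance=156128
7 | pay 61746 | balance=97426
8 | pay 60549 | balance=38776

38776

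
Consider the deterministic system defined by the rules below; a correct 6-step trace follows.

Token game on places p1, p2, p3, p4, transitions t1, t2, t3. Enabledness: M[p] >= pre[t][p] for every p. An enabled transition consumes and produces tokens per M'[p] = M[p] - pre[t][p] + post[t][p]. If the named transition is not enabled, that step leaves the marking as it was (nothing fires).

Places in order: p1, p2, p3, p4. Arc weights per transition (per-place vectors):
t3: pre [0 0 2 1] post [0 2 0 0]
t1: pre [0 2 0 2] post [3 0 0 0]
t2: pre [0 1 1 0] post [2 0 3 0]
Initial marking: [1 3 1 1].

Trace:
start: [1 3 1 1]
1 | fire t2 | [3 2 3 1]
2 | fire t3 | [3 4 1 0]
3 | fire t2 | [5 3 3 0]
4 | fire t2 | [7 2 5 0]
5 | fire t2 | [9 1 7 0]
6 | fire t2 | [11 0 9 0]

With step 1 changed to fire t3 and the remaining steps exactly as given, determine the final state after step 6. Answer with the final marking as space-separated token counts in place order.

7 0 7 1

(re-executing from step 1 with the substitution; state before step 1: [1 3 1 1])
1 | fire t3 | [1 3 1 1]
2 | fire t3 | [1 3 1 1]
3 | fire t2 | [3 2 3 1]
4 | fire t2 | [5 1 5 1]
5 | fire t2 | [7 0 7 1]
6 | fire t2 | [7 0 7 1]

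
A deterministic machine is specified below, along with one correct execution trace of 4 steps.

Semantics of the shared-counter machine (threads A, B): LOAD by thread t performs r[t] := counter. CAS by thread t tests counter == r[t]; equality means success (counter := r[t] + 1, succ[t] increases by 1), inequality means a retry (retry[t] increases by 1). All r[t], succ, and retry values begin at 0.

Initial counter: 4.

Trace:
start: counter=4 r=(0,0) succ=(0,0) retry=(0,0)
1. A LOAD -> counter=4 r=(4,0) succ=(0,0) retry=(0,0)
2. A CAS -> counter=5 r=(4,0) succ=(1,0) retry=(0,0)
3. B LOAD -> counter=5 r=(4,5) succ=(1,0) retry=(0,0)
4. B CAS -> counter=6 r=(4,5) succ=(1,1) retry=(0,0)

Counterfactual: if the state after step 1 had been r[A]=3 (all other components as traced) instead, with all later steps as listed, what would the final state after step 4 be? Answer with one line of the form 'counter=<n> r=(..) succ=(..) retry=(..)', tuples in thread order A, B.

state after step 1 := counter=4 r=(3,0) succ=(0,0) retry=(0,0)
2. A CAS -> counter=4 r=(3,0) succ=(0,0) retry=(1,0)
3. B LOAD -> counter=4 r=(3,4) succ=(0,0) retry=(1,0)
4. B CAS -> counter=5 r=(3,4) succ=(0,1) retry=(1,0)

counter=5 r=(3,4) succ=(0,1) retry=(1,0)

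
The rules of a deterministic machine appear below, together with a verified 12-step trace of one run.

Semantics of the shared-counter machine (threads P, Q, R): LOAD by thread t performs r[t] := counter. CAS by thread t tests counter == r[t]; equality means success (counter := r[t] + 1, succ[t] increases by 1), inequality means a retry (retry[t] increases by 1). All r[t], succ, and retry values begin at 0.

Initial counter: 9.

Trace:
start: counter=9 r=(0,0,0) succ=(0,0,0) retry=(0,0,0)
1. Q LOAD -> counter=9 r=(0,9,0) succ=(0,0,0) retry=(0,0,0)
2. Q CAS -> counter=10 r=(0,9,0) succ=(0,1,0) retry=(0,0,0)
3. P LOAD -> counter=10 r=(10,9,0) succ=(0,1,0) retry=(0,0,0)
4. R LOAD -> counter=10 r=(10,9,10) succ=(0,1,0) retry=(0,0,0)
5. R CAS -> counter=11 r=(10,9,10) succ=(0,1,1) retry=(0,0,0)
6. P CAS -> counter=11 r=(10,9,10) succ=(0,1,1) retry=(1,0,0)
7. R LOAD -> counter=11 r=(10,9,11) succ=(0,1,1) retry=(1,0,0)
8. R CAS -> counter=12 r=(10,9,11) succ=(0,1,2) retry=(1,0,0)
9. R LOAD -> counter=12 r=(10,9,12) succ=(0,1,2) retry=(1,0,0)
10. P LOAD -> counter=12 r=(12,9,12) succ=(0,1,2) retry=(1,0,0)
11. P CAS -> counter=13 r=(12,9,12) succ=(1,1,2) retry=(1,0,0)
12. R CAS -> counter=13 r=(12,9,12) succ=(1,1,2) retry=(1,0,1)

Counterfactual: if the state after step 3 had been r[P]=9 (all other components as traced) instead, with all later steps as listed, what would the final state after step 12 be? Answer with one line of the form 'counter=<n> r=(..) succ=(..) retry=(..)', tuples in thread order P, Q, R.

state after step 3 := counter=10 r=(9,9,0) succ=(0,1,0) retry=(0,0,0)
4. R LOAD -> counter=10 r=(9,9,10) succ=(0,1,0) retry=(0,0,0)
5. R CAS -> counter=11 r=(9,9,10) succ=(0,1,1) retry=(0,0,0)
6. P CAS -> counter=11 r=(9,9,10) succ=(0,1,1) retry=(1,0,0)
7. R LOAD -> counter=11 r=(9,9,11) succ=(0,1,1) retry=(1,0,0)
8. R CAS -> counter=12 r=(9,9,11) succ=(0,1,2) retry=(1,0,0)
9. R LOAD -> counter=12 r=(9,9,12) succ=(0,1,2) retry=(1,0,0)
10. P LOAD -> counter=12 r=(12,9,12) succ=(0,1,2) retry=(1,0,0)
11. P CAS -> counter=13 r=(12,9,12) succ=(1,1,2) retry=(1,0,0)
12. R CAS -> counter=13 r=(12,9,12) succ=(1,1,2) retry=(1,0,1)

counter=13 r=(12,9,12) succ=(1,1,2) retry=(1,0,1)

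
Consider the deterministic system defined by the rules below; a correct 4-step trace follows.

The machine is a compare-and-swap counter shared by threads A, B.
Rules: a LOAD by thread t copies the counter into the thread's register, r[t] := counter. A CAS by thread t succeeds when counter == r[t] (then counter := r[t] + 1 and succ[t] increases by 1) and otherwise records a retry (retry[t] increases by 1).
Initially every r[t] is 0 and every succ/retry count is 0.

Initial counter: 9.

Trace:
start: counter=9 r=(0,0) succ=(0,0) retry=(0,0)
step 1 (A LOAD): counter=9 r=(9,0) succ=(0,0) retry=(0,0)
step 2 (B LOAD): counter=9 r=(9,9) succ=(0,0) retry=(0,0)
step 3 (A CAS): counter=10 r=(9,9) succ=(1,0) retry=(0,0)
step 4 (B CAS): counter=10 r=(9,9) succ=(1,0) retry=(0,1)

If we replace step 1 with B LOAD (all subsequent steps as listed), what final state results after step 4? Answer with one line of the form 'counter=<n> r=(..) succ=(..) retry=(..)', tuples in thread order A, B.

counter=10 r=(0,9) succ=(0,1) retry=(1,0)

(re-executing from step 1 with the substitution; state before step 1: counter=9 r=(0,0) succ=(0,0) retry=(0,0))
step 1 (B LOAD): counter=9 r=(0,9) succ=(0,0) retry=(0,0)
step 2 (B LOAD): counter=9 r=(0,9) succ=(0,0) retry=(0,0)
step 3 (A CAS): counter=9 r=(0,9) succ=(0,0) retry=(1,0)
step 4 (B CAS): counter=10 r=(0,9) succ=(0,1) retry=(1,0)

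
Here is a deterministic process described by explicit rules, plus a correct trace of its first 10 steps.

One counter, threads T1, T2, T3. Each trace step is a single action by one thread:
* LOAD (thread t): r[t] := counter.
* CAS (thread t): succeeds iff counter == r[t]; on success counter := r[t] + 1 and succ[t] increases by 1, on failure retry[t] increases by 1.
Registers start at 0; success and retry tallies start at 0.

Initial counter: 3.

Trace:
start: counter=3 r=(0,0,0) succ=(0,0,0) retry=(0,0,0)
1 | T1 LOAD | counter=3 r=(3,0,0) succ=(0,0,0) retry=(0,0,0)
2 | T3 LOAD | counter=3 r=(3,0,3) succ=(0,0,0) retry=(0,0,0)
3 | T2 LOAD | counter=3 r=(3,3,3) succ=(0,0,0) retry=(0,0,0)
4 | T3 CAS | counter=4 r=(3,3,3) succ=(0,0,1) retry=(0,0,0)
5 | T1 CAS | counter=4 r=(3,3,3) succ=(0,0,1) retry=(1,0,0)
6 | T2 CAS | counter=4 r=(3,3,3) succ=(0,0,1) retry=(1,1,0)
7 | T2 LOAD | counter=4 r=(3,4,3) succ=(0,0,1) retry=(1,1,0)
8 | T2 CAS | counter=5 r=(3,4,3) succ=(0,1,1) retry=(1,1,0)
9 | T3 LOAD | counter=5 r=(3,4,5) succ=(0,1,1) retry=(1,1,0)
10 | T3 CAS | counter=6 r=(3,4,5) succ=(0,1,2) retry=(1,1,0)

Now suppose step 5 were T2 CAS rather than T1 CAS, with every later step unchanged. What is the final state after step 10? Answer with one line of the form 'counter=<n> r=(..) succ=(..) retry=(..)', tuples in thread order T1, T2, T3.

(re-executing from step 5 with the substitution; state before step 5: counter=4 r=(3,3,3) succ=(0,0,1) retry=(0,0,0))
5 | T2 CAS | counter=4 r=(3,3,3) succ=(0,0,1) retry=(0,1,0)
6 | T2 CAS | counter=4 r=(3,3,3) succ=(0,0,1) retry=(0,2,0)
7 | T2 LOAD | counter=4 r=(3,4,3) succ=(0,0,1) retry=(0,2,0)
8 | T2 CAS | counter=5 r=(3,4,3) succ=(0,1,1) retry=(0,2,0)
9 | T3 LOAD | counter=5 r=(3,4,5) succ=(0,1,1) retry=(0,2,0)
10 | T3 CAS | counter=6 r=(3,4,5) succ=(0,1,2) retry=(0,2,0)

counter=6 r=(3,4,5) succ=(0,1,2) retry=(0,2,0)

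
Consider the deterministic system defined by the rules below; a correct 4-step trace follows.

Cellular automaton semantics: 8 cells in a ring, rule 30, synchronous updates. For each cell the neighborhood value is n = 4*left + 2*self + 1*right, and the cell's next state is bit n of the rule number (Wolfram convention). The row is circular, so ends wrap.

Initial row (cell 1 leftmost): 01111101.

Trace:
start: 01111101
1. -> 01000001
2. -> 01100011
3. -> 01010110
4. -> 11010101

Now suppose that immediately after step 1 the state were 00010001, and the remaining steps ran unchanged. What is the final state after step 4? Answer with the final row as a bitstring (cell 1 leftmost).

01110111

state after step 1 := 00010001
2. -> 10111011
3. -> 00100010
4. -> 01110111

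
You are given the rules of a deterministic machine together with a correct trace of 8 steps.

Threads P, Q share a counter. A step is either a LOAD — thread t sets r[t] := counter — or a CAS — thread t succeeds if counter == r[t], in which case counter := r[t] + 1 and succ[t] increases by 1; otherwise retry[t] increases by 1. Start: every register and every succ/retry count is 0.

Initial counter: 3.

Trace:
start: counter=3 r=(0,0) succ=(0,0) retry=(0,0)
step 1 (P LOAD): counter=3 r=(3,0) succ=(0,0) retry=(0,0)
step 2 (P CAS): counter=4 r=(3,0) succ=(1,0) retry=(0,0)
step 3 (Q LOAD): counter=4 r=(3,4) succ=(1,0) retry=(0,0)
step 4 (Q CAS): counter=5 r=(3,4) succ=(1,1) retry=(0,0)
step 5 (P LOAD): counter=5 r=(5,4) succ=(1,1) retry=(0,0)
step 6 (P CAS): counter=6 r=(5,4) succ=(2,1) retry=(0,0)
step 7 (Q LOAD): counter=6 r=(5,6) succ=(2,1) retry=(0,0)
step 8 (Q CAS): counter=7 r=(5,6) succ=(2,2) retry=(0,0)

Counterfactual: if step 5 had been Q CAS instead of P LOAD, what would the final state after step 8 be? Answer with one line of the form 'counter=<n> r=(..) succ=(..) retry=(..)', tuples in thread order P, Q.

counter=6 r=(3,5) succ=(1,2) retry=(1,1)

(re-executing from step 5 with the substitution; state before step 5: counter=5 r=(3,4) succ=(1,1) retry=(0,0))
step 5 (Q CAS): counter=5 r=(3,4) succ=(1,1) retry=(0,1)
step 6 (P CAS): counter=5 r=(3,4) succ=(1,1) retry=(1,1)
step 7 (Q LOAD): counter=5 r=(3,5) succ=(1,1) retry=(1,1)
step 8 (Q CAS): counter=6 r=(3,5) succ=(1,2) retry=(1,1)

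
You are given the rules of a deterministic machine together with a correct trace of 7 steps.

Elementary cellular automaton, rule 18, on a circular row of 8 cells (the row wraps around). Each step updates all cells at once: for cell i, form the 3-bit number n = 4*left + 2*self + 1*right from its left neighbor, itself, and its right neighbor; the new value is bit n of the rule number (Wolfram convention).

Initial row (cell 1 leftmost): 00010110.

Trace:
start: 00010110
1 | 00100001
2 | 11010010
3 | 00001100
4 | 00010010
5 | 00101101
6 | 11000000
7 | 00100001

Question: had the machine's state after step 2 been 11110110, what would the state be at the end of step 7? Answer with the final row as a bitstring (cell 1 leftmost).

00000000

state after step 2 := 11110110
3 | 00000000
4 | 00000000
5 | 00000000
6 | 00000000
7 | 00000000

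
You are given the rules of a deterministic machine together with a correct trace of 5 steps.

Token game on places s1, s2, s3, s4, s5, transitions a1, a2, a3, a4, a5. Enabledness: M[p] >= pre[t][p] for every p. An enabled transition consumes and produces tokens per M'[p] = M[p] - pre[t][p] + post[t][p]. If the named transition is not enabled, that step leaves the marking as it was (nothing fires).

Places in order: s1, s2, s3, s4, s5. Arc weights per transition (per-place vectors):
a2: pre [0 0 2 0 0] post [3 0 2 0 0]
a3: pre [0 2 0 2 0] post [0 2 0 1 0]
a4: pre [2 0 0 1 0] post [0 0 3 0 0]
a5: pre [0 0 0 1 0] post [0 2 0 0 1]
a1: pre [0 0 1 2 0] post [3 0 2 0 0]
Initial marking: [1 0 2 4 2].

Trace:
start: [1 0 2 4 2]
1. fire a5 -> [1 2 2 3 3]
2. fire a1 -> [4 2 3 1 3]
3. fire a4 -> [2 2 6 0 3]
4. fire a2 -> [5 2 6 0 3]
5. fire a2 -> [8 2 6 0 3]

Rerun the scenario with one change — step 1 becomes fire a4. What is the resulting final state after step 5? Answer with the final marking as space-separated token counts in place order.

8 0 6 1 2

(re-executing from step 1 with the substitution; state before step 1: [1 0 2 4 2])
1. fire a4 -> [1 0 2 4 2]
2. fire a1 -> [4 0 3 2 2]
3. fire a4 -> [2 0 6 1 2]
4. fire a2 -> [5 0 6 1 2]
5. fire a2 -> [8 0 6 1 2]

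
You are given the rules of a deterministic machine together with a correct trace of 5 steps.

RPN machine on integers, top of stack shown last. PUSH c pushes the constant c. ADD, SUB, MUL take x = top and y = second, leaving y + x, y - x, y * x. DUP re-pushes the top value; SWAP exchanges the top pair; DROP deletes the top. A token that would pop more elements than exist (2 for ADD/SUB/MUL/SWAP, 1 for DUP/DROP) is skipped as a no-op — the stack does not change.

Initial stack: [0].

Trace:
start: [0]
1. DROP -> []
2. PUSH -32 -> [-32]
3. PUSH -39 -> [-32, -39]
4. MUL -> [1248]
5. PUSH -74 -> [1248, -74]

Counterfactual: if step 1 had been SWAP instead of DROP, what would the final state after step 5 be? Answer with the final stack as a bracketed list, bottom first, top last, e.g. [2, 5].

[0, 1248, -74]

(re-executing from step 1 with the substitution; state before step 1: [0])
1. SWAP -> [0]
2. PUSH -32 -> [0, -32]
3. PUSH -39 -> [0, -32, -39]
4. MUL -> [0, 1248]
5. PUSH -74 -> [0, 1248, -74]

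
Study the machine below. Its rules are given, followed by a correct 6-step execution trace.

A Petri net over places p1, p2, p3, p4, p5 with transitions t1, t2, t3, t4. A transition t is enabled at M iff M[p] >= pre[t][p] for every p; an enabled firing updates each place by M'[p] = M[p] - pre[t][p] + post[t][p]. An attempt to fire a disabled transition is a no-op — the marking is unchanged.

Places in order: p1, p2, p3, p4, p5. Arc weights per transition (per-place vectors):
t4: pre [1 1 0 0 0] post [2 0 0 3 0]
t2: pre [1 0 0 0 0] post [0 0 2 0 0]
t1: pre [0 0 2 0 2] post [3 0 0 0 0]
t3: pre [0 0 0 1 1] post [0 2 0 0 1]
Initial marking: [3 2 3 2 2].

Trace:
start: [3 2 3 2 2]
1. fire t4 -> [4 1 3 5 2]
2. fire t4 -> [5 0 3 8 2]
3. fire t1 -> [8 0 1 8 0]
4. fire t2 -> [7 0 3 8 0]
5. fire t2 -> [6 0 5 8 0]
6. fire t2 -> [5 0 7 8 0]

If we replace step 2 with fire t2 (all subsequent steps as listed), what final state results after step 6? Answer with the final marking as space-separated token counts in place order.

(re-executing from step 2 with the substitution; state before step 2: [4 1 3 5 2])
2. fire t2 -> [3 1 5 5 2]
3. fire t1 -> [6 1 3 5 0]
4. fire t2 -> [5 1 5 5 0]
5. fire t2 -> [4 1 7 5 0]
6. fire t2 -> [3 1 9 5 0]

3 1 9 5 0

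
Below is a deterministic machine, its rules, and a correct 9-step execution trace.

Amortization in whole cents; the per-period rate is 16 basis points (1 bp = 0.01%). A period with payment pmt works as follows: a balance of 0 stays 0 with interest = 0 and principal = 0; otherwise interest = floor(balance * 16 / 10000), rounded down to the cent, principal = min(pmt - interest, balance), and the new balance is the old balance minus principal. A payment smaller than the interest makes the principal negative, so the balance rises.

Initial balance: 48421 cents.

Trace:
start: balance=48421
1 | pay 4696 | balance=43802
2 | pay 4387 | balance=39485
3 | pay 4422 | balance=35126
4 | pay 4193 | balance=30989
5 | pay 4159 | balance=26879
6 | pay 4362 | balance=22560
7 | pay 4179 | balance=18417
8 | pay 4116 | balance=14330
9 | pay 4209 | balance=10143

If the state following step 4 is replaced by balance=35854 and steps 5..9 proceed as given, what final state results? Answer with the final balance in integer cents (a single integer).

15046

state after step 4 := balance=35854
5 | pay 4159 | balance=31752
6 | pay 4362 | balance=27440
7 | pay 4179 | balance=23304
8 | pay 4116 | balance=19225
9 | pay 4209 | balance=15046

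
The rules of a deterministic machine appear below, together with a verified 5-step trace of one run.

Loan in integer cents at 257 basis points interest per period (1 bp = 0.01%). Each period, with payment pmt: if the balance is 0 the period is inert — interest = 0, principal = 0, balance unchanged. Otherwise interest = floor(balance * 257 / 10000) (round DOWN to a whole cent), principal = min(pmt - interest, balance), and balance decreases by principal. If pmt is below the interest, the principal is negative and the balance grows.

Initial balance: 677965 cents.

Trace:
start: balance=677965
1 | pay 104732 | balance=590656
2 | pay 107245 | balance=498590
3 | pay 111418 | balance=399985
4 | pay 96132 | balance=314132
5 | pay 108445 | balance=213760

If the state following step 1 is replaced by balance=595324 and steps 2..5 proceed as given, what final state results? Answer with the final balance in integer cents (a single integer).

state after step 1 := balance=595324
2 | pay 107245 | balance=503378
3 | pay 111418 | balance=404896
4 | pay 96132 | balance=319169
5 | pay 108445 | balance=218926

218926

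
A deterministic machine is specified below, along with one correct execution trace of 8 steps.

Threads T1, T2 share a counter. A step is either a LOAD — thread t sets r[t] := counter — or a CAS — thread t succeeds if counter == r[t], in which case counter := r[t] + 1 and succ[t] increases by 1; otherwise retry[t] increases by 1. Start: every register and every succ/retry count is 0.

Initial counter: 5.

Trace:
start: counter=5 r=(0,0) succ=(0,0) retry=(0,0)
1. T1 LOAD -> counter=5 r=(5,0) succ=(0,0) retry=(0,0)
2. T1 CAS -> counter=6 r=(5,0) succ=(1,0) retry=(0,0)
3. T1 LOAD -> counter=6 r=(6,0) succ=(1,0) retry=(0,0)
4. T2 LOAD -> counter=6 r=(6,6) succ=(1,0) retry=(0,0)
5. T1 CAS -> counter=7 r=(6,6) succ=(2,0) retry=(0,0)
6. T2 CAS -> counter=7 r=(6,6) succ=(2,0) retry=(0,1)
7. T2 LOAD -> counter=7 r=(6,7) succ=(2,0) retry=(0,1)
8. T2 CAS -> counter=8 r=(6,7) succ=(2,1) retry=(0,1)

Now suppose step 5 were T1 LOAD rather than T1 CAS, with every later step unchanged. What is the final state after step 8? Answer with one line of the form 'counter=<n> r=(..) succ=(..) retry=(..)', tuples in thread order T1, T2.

counter=8 r=(6,7) succ=(1,2) retry=(0,0)

(re-executing from step 5 with the substitution; state before step 5: counter=6 r=(6,6) succ=(1,0) retry=(0,0))
5. T1 LOAD -> counter=6 r=(6,6) succ=(1,0) retry=(0,0)
6. T2 CAS -> counter=7 r=(6,6) succ=(1,1) retry=(0,0)
7. T2 LOAD -> counter=7 r=(6,7) succ=(1,1) retry=(0,0)
8. T2 CAS -> counter=8 r=(6,7) succ=(1,2) retry=(0,0)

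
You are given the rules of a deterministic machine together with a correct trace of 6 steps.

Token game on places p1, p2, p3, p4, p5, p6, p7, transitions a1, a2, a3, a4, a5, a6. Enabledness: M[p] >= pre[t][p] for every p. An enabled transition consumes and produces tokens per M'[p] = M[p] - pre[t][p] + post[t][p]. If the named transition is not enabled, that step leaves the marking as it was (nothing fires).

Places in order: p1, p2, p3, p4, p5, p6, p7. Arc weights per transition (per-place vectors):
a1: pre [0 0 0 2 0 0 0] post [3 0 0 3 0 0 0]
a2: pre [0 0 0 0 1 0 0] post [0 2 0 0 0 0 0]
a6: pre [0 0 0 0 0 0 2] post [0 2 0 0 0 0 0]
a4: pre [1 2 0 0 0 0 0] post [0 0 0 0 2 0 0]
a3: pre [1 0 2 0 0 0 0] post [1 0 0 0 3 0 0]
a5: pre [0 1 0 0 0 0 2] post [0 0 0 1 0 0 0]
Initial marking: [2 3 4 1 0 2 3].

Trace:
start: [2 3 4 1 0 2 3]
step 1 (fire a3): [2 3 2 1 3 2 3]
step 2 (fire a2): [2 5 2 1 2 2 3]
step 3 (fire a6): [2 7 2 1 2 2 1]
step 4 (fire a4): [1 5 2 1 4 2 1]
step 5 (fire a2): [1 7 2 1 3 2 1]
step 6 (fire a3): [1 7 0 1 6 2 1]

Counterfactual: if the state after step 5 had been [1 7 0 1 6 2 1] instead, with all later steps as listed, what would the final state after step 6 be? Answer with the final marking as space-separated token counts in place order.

1 7 0 1 6 2 1

state after step 5 := [1 7 0 1 6 2 1]
step 6 (fire a3): [1 7 0 1 6 2 1]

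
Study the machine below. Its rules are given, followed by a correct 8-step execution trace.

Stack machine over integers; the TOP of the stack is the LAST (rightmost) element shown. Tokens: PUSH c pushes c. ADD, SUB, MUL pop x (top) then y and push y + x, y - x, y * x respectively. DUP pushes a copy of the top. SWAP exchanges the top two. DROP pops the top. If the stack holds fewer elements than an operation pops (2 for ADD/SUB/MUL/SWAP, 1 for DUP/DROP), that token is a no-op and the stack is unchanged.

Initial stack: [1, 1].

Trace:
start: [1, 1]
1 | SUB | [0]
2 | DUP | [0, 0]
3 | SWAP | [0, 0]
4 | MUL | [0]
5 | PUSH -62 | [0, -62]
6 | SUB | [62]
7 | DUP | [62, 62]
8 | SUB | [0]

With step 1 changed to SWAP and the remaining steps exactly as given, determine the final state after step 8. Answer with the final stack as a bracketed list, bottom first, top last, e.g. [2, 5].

(re-executing from step 1 with the substitution; state before step 1: [1, 1])
1 | SWAP | [1, 1]
2 | DUP | [1, 1, 1]
3 | SWAP | [1, 1, 1]
4 | MUL | [1, 1]
5 | PUSH -62 | [1, 1, -62]
6 | SUB | [1, 63]
7 | DUP | [1, 63, 63]
8 | SUB | [1, 0]

[1, 0]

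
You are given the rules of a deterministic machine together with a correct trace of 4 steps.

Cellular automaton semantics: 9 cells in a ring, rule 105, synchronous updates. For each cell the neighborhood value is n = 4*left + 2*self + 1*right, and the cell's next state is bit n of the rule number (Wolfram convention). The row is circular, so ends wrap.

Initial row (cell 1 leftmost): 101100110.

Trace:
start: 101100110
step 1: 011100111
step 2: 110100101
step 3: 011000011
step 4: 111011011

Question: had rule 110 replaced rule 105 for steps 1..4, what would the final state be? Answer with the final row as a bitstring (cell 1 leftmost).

011111000

(re-executing steps 1..4 under rule 110; state before step 1: 101100110)
step 1: 111101111
step 2: 000111000
step 3: 001101000
step 4: 011111000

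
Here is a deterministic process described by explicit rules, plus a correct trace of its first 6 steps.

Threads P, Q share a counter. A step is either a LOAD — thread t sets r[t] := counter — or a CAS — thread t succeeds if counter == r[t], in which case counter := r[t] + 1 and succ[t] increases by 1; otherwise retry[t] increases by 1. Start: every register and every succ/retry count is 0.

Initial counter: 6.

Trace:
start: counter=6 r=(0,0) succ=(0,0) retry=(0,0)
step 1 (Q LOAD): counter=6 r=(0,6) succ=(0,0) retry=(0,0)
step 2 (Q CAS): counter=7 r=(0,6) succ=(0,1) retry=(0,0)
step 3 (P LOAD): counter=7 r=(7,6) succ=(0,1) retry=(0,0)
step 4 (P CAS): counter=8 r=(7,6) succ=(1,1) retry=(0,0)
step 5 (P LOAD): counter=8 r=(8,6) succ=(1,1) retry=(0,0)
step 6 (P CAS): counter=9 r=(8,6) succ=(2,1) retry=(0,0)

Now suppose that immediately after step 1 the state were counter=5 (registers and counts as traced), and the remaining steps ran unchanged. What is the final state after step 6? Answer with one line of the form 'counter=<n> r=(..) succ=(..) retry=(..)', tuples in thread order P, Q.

state after step 1 := counter=5 r=(0,6) succ=(0,0) retry=(0,0)
step 2 (Q CAS): counter=5 r=(0,6) succ=(0,0) retry=(0,1)
step 3 (P LOAD): counter=5 r=(5,6) succ=(0,0) retry=(0,1)
step 4 (P CAS): counter=6 r=(5,6) succ=(1,0) retry=(0,1)
step 5 (P LOAD): counter=6 r=(6,6) succ=(1,0) retry=(0,1)
step 6 (P CAS): counter=7 r=(6,6) succ=(2,0) retry=(0,1)

counter=7 r=(6,6) succ=(2,0) retry=(0,1)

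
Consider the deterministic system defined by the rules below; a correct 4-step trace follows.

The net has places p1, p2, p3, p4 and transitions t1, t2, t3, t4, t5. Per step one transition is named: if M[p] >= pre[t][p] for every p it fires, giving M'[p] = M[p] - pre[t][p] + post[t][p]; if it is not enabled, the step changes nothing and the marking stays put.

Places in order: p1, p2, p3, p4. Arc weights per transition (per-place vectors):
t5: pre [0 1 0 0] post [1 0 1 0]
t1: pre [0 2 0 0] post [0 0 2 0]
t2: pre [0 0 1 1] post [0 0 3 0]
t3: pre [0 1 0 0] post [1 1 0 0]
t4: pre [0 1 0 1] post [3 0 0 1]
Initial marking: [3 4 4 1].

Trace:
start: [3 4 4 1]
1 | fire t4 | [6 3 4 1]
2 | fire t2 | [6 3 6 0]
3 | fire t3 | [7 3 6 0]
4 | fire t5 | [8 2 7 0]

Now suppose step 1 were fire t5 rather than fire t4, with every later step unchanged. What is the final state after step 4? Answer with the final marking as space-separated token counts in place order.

(re-executing from step 1 with the substitution; state before step 1: [3 4 4 1])
1 | fire t5 | [4 3 5 1]
2 | fire t2 | [4 3 7 0]
3 | fire t3 | [5 3 7 0]
4 | fire t5 | [6 2 8 0]

6 2 8 0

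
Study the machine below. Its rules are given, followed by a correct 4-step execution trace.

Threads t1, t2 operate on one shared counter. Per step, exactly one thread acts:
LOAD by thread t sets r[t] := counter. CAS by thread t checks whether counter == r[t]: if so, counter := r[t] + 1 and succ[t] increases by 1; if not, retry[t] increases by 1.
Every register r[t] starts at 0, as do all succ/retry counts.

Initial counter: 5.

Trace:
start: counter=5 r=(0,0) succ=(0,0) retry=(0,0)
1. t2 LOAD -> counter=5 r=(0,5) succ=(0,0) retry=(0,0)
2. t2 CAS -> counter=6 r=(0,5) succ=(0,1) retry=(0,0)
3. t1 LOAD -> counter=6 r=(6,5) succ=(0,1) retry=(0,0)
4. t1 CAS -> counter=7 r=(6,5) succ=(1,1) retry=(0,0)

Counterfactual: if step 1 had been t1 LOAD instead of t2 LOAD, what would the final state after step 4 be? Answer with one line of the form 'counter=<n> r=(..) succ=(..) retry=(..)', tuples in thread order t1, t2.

counter=6 r=(5,0) succ=(1,0) retry=(0,1)

(re-executing from step 1 with the substitution; state before step 1: counter=5 r=(0,0) succ=(0,0) retry=(0,0))
1. t1 LOAD -> counter=5 r=(5,0) succ=(0,0) retry=(0,0)
2. t2 CAS -> counter=5 r=(5,0) succ=(0,0) retry=(0,1)
3. t1 LOAD -> counter=5 r=(5,0) succ=(0,0) retry=(0,1)
4. t1 CAS -> counter=6 r=(5,0) succ=(1,0) retry=(0,1)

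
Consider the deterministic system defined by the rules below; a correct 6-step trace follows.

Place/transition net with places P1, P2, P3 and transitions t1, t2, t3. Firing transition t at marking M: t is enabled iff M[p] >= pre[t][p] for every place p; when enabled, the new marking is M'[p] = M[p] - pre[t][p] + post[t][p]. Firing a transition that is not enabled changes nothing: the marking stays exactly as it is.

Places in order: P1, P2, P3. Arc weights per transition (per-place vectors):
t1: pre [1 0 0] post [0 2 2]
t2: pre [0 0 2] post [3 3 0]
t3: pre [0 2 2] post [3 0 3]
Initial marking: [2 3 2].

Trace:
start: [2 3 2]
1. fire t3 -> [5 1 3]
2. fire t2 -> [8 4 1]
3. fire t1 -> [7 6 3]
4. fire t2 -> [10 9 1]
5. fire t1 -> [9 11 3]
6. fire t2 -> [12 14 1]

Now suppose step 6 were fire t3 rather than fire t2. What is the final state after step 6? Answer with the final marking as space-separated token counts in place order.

(re-executing from step 6 with the substitution; state before step 6: [9 11 3])
6. fire t3 -> [12 9 4]

12 9 4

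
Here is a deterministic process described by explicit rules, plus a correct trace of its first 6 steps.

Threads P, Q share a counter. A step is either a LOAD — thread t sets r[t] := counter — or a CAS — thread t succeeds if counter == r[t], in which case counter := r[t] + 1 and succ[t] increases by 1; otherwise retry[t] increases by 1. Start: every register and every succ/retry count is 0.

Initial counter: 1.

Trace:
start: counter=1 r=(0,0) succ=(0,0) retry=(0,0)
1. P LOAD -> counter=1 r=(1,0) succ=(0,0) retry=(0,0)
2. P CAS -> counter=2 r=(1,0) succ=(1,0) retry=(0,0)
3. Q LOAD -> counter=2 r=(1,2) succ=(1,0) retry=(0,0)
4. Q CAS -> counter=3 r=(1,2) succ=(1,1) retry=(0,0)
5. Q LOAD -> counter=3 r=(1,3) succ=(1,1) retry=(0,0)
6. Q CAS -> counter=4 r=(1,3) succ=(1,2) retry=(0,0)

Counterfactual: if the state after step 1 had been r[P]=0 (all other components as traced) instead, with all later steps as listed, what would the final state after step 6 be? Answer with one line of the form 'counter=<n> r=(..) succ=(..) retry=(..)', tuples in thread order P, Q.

state after step 1 := counter=1 r=(0,0) succ=(0,0) retry=(0,0)
2. P CAS -> counter=1 r=(0,0) succ=(0,0) retry=(1,0)
3. Q LOAD -> counter=1 r=(0,1) succ=(0,0) retry=(1,0)
4. Q CAS -> counter=2 r=(0,1) succ=(0,1) retry=(1,0)
5. Q LOAD -> counter=2 r=(0,2) succ=(0,1) retry=(1,0)
6. Q CAS -> counter=3 r=(0,2) succ=(0,2) retry=(1,0)

counter=3 r=(0,2) succ=(0,2) retry=(1,0)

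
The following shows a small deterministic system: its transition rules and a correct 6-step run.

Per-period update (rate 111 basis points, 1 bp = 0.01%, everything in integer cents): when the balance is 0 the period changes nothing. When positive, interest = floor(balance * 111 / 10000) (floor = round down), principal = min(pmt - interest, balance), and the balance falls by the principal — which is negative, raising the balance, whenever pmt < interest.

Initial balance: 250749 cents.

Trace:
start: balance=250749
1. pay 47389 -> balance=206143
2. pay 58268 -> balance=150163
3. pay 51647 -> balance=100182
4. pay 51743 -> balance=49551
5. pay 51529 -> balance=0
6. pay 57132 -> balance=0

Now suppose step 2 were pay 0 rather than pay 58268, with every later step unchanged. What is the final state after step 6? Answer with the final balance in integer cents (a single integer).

(re-executing from step 2 with the substitution; state before step 2: balance=206143)
2. pay 0 -> balance=208431
3. pay 51647 -> balance=159097
4. pay 51743 -> balance=109119
5. pay 51529 -> balance=58801
6. pay 57132 -> balance=2321

2321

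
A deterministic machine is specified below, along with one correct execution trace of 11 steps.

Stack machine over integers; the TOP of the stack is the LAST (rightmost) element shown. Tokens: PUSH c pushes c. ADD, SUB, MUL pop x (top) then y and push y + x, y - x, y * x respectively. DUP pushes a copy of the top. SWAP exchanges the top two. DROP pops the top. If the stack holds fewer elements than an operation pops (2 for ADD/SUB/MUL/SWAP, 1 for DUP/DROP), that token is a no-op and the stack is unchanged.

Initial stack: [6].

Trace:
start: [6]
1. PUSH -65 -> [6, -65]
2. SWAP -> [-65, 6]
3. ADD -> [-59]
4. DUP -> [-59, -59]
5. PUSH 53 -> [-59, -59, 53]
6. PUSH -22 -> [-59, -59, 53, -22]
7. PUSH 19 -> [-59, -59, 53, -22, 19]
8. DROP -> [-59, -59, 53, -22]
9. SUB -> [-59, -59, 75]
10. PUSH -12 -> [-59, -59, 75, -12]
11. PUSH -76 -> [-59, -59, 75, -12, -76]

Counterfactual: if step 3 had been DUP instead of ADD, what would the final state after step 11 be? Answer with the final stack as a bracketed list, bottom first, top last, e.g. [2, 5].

(re-executing from step 3 with the substitution; state before step 3: [-65, 6])
3. DUP -> [-65, 6, 6]
4. DUP -> [-65, 6, 6, 6]
5. PUSH 53 -> [-65, 6, 6, 6, 53]
6. PUSH -22 -> [-65, 6, 6, 6, 53, -22]
7. PUSH 19 -> [-65, 6, 6, 6, 53, -22, 19]
8. DROP -> [-65, 6, 6, 6, 53, -22]
9. SUB -> [-65, 6, 6, 6, 75]
10. PUSH -12 -> [-65, 6, 6, 6, 75, -12]
11. PUSH -76 -> [-65, 6, 6, 6, 75, -12, -76]

[-65, 6, 6, 6, 75, -12, -76]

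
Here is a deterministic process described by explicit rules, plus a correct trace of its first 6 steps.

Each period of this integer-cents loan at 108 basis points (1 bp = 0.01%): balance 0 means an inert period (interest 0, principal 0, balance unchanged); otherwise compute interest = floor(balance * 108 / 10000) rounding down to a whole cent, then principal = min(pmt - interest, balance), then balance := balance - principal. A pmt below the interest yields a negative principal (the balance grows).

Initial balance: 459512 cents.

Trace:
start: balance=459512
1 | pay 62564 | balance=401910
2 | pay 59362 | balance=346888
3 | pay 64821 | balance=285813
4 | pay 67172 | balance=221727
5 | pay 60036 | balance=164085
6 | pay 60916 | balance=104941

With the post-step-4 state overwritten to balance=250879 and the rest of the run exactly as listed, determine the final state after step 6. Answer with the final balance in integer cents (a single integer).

state after step 4 := balance=250879
5 | pay 60036 | balance=193552
6 | pay 60916 | balance=134726

134726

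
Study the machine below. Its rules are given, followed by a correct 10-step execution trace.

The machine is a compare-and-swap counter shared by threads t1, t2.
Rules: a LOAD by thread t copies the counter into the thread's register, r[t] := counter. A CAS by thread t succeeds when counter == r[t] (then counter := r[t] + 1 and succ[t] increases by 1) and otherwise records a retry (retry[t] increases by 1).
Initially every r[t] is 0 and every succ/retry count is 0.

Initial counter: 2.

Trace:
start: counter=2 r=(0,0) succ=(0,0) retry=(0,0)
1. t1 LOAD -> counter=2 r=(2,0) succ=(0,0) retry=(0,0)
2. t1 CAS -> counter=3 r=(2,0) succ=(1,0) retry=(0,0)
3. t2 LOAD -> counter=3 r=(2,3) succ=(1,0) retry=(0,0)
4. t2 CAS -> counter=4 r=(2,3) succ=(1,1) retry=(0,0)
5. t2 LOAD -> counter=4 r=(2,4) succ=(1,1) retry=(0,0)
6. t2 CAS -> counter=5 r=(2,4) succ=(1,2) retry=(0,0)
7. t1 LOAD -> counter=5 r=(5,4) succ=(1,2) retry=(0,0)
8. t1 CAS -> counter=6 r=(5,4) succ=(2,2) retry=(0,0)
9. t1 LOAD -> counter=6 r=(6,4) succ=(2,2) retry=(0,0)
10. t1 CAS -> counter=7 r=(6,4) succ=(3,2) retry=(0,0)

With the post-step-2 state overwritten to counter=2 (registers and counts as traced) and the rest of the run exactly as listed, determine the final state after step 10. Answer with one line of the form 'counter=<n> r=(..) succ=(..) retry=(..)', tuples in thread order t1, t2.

counter=6 r=(5,3) succ=(3,2) retry=(0,0)

state after step 2 := counter=2 r=(2,0) succ=(1,0) retry=(0,0)
3. t2 LOAD -> counter=2 r=(2,2) succ=(1,0) retry=(0,0)
4. t2 CAS -> counter=3 r=(2,2) succ=(1,1) retry=(0,0)
5. t2 LOAD -> counter=3 r=(2,3) succ=(1,1) retry=(0,0)
6. t2 CAS -> counter=4 r=(2,3) succ=(1,2) retry=(0,0)
7. t1 LOAD -> counter=4 r=(4,3) succ=(1,2) retry=(0,0)
8. t1 CAS -> counter=5 r=(4,3) succ=(2,2) retry=(0,0)
9. t1 LOAD -> counter=5 r=(5,3) succ=(2,2) retry=(0,0)
10. t1 CAS -> counter=6 r=(5,3) succ=(3,2) retry=(0,0)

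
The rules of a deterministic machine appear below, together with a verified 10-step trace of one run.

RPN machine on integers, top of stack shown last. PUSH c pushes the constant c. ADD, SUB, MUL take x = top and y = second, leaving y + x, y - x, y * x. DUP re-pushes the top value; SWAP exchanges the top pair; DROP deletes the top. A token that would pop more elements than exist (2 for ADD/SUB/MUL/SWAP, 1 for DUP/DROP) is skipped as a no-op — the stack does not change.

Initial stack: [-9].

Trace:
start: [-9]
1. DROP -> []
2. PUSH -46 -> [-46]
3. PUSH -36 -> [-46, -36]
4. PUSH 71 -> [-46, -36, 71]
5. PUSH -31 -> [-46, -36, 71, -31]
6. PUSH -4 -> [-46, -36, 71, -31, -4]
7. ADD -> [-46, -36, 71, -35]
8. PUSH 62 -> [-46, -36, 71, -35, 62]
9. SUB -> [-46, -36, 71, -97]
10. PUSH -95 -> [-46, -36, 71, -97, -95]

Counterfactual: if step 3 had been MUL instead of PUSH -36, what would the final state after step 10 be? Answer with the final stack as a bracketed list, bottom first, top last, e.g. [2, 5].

[-46, 71, -97, -95]

(re-executing from step 3 with the substitution; state before step 3: [-46])
3. MUL -> [-46]
4. PUSH 71 -> [-46, 71]
5. PUSH -31 -> [-46, 71, -31]
6. PUSH -4 -> [-46, 71, -31, -4]
7. ADD -> [-46, 71, -35]
8. PUSH 62 -> [-46, 71, -35, 62]
9. SUB -> [-46, 71, -97]
10. PUSH -95 -> [-46, 71, -97, -95]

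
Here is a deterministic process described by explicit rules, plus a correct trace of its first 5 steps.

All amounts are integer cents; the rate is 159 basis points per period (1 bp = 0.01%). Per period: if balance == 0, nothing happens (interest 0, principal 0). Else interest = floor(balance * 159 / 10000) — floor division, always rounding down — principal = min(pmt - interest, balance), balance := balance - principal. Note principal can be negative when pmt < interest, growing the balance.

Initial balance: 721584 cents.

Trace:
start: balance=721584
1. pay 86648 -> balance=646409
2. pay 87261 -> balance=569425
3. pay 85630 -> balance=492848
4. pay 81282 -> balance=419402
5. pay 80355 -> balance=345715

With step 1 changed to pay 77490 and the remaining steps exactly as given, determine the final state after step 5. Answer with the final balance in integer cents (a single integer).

(re-executing from step 1 with the substitution; state before step 1: balance=721584)
1. pay 77490 -> balance=655567
2. pay 87261 -> balance=578729
3. pay 85630 -> balance=502300
4. pay 81282 -> balance=429004
5. pay 80355 -> balance=355470

355470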